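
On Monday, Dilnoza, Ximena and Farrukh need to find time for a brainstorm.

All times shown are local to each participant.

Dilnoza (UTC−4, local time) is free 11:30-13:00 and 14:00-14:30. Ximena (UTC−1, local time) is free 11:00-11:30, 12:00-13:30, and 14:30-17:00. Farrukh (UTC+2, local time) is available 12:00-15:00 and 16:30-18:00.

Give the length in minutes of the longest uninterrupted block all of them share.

30 minutes

Dilnoza → UTC: 15:30–17:00, 18:00–18:30.
Ximena → UTC: 12:00–12:30, 13:00–14:30, 15:30–18:00.
Farrukh → UTC: 10:00–13:00, 14:30–16:00.
Dilnoza ∩ Ximena: 15:30–17:00.
Dilnoza ∩ Ximena ∩ Farrukh: 15:30–16:00.
Single common window of 30 minutes.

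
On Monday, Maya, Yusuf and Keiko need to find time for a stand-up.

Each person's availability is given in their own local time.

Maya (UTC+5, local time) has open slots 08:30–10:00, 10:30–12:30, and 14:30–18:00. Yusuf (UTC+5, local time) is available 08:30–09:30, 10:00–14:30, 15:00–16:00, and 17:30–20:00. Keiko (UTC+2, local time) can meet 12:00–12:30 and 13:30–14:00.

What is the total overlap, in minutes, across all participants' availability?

Maya → UTC: 03:30–05:00, 05:30–07:30, 09:30–13:00.
Yusuf → UTC: 03:30–04:30, 05:00–09:30, 10:00–11:00, 12:30–15:00.
Keiko → UTC: 10:00–10:30, 11:30–12:00.
Maya ∩ Yusuf: 03:30–04:30, 05:30–07:30, 10:00–11:00, 12:30–13:00.
Maya ∩ Yusuf ∩ Keiko: 10:00–10:30.
Total common minutes: 30.

30 minutes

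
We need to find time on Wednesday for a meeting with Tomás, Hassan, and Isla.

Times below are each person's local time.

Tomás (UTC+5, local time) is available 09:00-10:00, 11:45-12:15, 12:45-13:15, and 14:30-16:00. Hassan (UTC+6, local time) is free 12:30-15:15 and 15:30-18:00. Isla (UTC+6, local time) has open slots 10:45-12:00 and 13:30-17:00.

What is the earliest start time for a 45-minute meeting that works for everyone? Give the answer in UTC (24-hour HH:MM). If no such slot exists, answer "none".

09:30

Tomás → UTC: 04:00–05:00, 06:45–07:15, 07:45–08:15, 09:30–11:00.
Hassan → UTC: 06:30–09:15, 09:30–12:00.
Isla → UTC: 04:45–06:00, 07:30–11:00.
Tomás ∩ Hassan: 06:45–07:15, 07:45–08:15, 09:30–11:00.
Tomás ∩ Hassan ∩ Isla: 07:45–08:15, 09:30–11:00.
Windows ≥ 45 min: 09:30–11:00.
Earliest such window starts at 09:30.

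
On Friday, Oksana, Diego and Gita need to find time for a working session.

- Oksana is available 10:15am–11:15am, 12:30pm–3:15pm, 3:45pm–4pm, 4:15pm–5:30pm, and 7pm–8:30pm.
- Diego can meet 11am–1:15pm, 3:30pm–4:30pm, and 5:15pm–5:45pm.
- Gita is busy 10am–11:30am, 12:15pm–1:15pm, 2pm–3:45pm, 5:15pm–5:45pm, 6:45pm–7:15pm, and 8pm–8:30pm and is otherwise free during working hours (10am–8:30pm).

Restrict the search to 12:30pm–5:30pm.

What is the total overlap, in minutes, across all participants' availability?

30 minutes

Gita free within 10:00–20:30: 11:30–12:15, 13:15–14:00, 15:45–17:15, 17:45–18:45, 19:15–20:00.
Oksana ∩ Diego: 11:00–11:15, 12:30–13:15, 15:45–16:00, 16:15–16:30, 17:15–17:30.
Oksana ∩ Diego ∩ Gita: 15:45–16:00, 16:15–16:30.
Restricted to 12:30–17:30: 15:45–16:00, 16:15–16:30.
Total common minutes: 15 + 15 = 30.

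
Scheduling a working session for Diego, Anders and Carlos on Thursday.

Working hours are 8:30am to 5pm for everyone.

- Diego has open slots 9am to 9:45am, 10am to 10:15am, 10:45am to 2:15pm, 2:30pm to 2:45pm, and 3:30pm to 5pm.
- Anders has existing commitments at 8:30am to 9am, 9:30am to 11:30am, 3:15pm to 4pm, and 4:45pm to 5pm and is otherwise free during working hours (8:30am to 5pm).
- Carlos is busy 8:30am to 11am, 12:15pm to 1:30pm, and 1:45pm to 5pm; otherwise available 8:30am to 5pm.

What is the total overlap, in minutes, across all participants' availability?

Anders free within 08:30–17:00: 09:00–09:30, 11:30–15:15, 16:00–16:45.
Carlos free within 08:30–17:00: 11:00–12:15, 13:30–13:45.
Diego ∩ Anders: 09:00–09:30, 11:30–14:15, 14:30–14:45, 16:00–16:45.
Diego ∩ Anders ∩ Carlos: 11:30–12:15, 13:30–13:45.
Total common minutes: 45 + 15 = 60.

60 minutes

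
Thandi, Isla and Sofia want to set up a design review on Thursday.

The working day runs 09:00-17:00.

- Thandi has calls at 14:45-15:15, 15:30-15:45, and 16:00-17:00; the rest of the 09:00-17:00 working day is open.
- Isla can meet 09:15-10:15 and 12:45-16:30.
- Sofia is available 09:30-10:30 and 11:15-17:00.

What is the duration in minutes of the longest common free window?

Thandi free within 09:00–17:00: 09:00–14:45, 15:15–15:30, 15:45–16:00.
Thandi ∩ Isla: 09:15–10:15, 12:45–14:45, 15:15–15:30, 15:45–16:00.
Thandi ∩ Isla ∩ Sofia: 09:30–10:15, 12:45–14:45, 15:15–15:30, 15:45–16:00.
Common window lengths: 45, 120, 15, 15 min; longest is 120.

120 minutes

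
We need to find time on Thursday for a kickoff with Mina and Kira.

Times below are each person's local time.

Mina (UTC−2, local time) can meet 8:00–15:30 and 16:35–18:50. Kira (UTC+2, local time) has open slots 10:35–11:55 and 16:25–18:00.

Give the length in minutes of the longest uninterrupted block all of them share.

95 minutes

Mina → UTC: 10:00–17:30, 18:35–20:50.
Kira → UTC: 08:35–09:55, 14:25–16:00.
Mina ∩ Kira: 14:25–16:00.
Single common window of 95 minutes.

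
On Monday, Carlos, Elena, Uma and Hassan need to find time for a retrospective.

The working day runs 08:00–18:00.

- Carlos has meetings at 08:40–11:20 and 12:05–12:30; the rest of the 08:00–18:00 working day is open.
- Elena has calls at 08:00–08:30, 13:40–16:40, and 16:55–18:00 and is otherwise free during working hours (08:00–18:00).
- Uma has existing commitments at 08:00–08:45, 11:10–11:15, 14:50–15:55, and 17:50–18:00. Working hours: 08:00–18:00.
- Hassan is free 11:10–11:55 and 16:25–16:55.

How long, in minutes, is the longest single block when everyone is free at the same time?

Carlos free within 08:00–18:00: 08:00–08:40, 11:20–12:05, 12:30–18:00.
Elena free within 08:00–18:00: 08:30–13:40, 16:40–16:55.
Uma free within 08:00–18:00: 08:45–11:10, 11:15–14:50, 15:55–17:50.
Carlos ∩ Elena: 08:30–08:40, 11:20–12:05, 12:30–13:40, 16:40–16:55.
Carlos ∩ Elena ∩ Uma: 11:20–12:05, 12:30–13:40, 16:40–16:55.
Carlos ∩ Elena ∩ Uma ∩ Hassan: 11:20–11:55, 16:40–16:55.
Common window lengths: 35, 15 min; longest is 35.

35 minutes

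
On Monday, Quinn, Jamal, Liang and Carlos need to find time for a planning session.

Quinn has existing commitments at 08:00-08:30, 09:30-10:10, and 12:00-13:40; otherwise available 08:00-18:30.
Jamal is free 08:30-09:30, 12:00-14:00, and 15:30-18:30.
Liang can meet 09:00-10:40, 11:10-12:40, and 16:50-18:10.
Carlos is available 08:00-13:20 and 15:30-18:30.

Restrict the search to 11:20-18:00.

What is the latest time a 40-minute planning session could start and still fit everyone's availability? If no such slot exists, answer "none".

Quinn free within 08:00–18:30: 08:30–09:30, 10:10–12:00, 13:40–18:30.
Quinn ∩ Jamal: 08:30–09:30, 13:40–14:00, 15:30–18:30.
Quinn ∩ Jamal ∩ Liang: 09:00–09:30, 16:50–18:10.
Quinn ∩ Jamal ∩ Liang ∩ Carlos: 09:00–09:30, 16:50–18:10.
Restricted to 11:20–18:00: 16:50–18:00.
Windows ≥ 40 min: 16:50–18:00.
Latest start in the last window 16:50–18:00 is 18:00 − 40 min = 17:20.

17:20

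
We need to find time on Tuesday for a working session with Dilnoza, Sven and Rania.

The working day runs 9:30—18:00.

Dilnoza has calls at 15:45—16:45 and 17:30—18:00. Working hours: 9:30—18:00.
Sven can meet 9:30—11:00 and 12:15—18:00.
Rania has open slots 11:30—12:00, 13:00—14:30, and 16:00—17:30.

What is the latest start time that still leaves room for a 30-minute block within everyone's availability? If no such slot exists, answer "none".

Dilnoza free within 09:30–18:00: 09:30–15:45, 16:45–17:30.
Dilnoza ∩ Sven: 09:30–11:00, 12:15–15:45, 16:45–17:30.
Dilnoza ∩ Sven ∩ Rania: 13:00–14:30, 16:45–17:30.
Windows ≥ 30 min: 13:00–14:30, 16:45–17:30.
Latest start in the last window 16:45–17:30 is 17:30 − 30 min = 17:00.

17:00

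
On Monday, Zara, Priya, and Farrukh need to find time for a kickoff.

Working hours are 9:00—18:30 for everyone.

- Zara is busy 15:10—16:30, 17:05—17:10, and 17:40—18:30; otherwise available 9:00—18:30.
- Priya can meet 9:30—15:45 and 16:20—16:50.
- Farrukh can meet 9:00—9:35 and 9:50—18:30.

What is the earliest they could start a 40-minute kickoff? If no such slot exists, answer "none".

Zara free within 09:00–18:30: 09:00–15:10, 16:30–17:05, 17:10–17:40.
Zara ∩ Priya: 09:30–15:10, 16:30–16:50.
Zara ∩ Priya ∩ Farrukh: 09:30–09:35, 09:50–15:10, 16:30–16:50.
Windows ≥ 40 min: 09:50–15:10.
Earliest such window starts at 09:50.

09:50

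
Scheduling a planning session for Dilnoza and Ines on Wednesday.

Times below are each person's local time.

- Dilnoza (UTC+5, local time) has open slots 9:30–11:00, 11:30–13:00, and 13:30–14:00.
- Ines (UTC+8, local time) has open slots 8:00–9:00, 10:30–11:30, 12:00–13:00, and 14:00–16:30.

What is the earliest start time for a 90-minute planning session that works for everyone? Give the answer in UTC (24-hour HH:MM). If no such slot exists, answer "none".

06:30

Dilnoza → UTC: 04:30–06:00, 06:30–08:00, 08:30–09:00.
Ines → UTC: 00:00–01:00, 02:30–03:30, 04:00–05:00, 06:00–08:30.
Dilnoza ∩ Ines: 04:30–05:00, 06:30–08:00.
Windows ≥ 90 min: 06:30–08:00.
Earliest such window starts at 06:30.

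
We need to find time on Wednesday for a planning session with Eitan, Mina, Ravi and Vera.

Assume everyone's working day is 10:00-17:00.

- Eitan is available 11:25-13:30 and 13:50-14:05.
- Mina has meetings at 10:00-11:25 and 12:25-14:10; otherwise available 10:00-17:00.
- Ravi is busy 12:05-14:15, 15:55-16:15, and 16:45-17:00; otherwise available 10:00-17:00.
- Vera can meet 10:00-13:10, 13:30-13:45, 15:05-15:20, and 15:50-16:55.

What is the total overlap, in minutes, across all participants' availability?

Mina free within 10:00–17:00: 11:25–12:25, 14:10–17:00.
Ravi free within 10:00–17:00: 10:00–12:05, 14:15–15:55, 16:15–16:45.
Eitan ∩ Mina: 11:25–12:25.
Eitan ∩ Mina ∩ Ravi: 11:25–12:05.
Eitan ∩ Mina ∩ Ravi ∩ Vera: 11:25–12:05.
Total common minutes: 40.

40 minutes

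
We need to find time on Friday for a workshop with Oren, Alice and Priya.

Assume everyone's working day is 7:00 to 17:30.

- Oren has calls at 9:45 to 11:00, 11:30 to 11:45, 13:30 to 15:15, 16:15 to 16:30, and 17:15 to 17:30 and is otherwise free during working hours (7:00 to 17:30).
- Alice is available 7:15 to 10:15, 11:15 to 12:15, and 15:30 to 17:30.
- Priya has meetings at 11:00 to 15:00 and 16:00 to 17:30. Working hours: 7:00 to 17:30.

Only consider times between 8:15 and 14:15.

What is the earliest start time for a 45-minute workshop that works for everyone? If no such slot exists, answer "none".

Oren free within 07:00–17:30: 07:00–09:45, 11:00–11:30, 11:45–13:30, 15:15–16:15, 16:30–17:15.
Priya free within 07:00–17:30: 07:00–11:00, 15:00–16:00.
Oren ∩ Alice: 07:15–09:45, 11:15–11:30, 11:45–12:15, 15:30–16:15, 16:30–17:15.
Oren ∩ Alice ∩ Priya: 07:15–09:45, 15:30–16:00.
Restricted to 08:15–14:15: 08:15–09:45.
Windows ≥ 45 min: 08:15–09:45.
Earliest such window starts at 08:15.

08:15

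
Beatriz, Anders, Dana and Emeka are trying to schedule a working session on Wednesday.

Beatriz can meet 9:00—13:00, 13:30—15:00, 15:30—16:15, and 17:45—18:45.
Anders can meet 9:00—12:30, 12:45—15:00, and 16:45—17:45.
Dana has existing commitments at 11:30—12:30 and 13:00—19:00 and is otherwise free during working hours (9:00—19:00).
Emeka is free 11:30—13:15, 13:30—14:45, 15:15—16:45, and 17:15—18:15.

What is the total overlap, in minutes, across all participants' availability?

Dana free within 09:00–19:00: 09:00–11:30, 12:30–13:00.
Beatriz ∩ Anders: 09:00–12:30, 12:45–13:00, 13:30–15:00.
Beatriz ∩ Anders ∩ Dana: 09:00–11:30, 12:45–13:00.
Beatriz ∩ Anders ∩ Dana ∩ Emeka: 12:45–13:00.
Total common minutes: 15.

15 minutes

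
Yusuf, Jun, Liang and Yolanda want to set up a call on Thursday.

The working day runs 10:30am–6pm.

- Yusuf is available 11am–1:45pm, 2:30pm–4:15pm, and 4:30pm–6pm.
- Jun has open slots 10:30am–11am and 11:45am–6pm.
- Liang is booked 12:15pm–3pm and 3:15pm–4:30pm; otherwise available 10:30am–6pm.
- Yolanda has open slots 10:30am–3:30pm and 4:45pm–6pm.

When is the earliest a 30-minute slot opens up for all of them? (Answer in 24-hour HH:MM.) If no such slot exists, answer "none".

Liang free within 10:30–18:00: 10:30–12:15, 15:00–15:15, 16:30–18:00.
Yusuf ∩ Jun: 11:45–13:45, 14:30–16:15, 16:30–18:00.
Yusuf ∩ Jun ∩ Liang: 11:45–12:15, 15:00–15:15, 16:30–18:00.
Yusuf ∩ Jun ∩ Liang ∩ Yolanda: 11:45–12:15, 15:00–15:15, 16:45–18:00.
Windows ≥ 30 min: 11:45–12:15, 16:45–18:00.
Earliest such window starts at 11:45.

11:45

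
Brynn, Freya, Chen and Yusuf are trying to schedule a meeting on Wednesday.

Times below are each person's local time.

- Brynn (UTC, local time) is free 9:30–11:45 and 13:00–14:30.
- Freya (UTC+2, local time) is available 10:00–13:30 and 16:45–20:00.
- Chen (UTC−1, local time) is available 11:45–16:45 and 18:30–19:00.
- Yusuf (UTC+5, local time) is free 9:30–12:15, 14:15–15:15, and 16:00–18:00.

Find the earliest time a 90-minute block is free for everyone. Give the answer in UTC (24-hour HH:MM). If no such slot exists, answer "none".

none

Brynn → UTC: 09:30–11:45, 13:00–14:30.
Freya → UTC: 08:00–11:30, 14:45–18:00.
Chen → UTC: 12:45–17:45, 19:30–20:00.
Yusuf → UTC: 04:30–07:15, 09:15–10:15, 11:00–13:00.
Brynn ∩ Freya: 09:30–11:30.
Brynn ∩ Freya ∩ Chen: (none).
Brynn ∩ Freya ∩ Chen ∩ Yusuf: (none).
Windows ≥ 90 min: (none).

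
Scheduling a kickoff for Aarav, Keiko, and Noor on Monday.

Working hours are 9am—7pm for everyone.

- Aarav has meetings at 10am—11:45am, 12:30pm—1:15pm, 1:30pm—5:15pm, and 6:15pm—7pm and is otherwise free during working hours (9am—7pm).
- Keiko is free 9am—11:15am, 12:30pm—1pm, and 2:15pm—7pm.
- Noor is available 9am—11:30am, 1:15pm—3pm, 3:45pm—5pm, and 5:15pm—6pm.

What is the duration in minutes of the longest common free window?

Aarav free within 09:00–19:00: 09:00–10:00, 11:45–12:30, 13:15–13:30, 17:15–18:15.
Aarav ∩ Keiko: 09:00–10:00, 17:15–18:15.
Aarav ∩ Keiko ∩ Noor: 09:00–10:00, 17:15–18:00.
Common window lengths: 60, 45 min; longest is 60.

60 minutes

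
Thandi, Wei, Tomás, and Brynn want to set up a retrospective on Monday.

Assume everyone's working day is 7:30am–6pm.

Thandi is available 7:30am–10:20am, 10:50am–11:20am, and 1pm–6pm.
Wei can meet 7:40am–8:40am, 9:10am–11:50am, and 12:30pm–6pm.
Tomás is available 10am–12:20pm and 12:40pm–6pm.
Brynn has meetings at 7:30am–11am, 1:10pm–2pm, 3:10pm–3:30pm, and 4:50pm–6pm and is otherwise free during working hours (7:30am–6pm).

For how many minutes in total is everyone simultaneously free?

Brynn free within 07:30–18:00: 11:00–13:10, 14:00–15:10, 15:30–16:50.
Thandi ∩ Wei: 07:40–08:40, 09:10–10:20, 10:50–11:20, 13:00–18:00.
Thandi ∩ Wei ∩ Tomás: 10:00–10:20, 10:50–11:20, 13:00–18:00.
Thandi ∩ Wei ∩ Tomás ∩ Brynn: 11:00–11:20, 13:00–13:10, 14:00–15:10, 15:30–16:50.
Total common minutes: 20 + 10 + 70 + 80 = 180.

180 minutes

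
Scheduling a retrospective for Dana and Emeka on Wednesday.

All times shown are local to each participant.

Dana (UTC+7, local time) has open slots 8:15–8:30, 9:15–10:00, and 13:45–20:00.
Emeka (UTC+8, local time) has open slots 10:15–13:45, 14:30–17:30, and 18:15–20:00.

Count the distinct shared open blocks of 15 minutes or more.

3

Dana → UTC: 01:15–01:30, 02:15–03:00, 06:45–13:00.
Emeka → UTC: 02:15–05:45, 06:30–09:30, 10:15–12:00.
Dana ∩ Emeka: 02:15–03:00, 06:45–09:30, 10:15–12:00.
Windows ≥ 15 min: 02:15–03:00, 06:45–09:30, 10:15–12:00.
That's 3 windows.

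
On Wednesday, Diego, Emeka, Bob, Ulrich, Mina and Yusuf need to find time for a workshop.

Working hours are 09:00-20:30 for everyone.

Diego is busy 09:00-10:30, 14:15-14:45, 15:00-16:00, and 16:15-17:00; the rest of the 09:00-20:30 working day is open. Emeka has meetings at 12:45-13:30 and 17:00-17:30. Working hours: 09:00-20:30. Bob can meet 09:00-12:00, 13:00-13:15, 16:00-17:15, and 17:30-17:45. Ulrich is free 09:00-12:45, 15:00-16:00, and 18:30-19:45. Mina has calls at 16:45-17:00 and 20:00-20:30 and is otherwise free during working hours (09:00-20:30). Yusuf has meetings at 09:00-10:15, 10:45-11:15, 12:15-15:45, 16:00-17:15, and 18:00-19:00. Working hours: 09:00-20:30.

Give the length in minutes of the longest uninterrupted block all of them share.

45 minutes

Diego free within 09:00–20:30: 10:30–14:15, 14:45–15:00, 16:00–16:15, 17:00–20:30.
Emeka free within 09:00–20:30: 09:00–12:45, 13:30–17:00, 17:30–20:30.
Mina free within 09:00–20:30: 09:00–16:45, 17:00–20:00.
Yusuf free within 09:00–20:30: 10:15–10:45, 11:15–12:15, 15:45–16:00, 17:15–18:00, 19:00–20:30.
Diego ∩ Emeka: 10:30–12:45, 13:30–14:15, 14:45–15:00, 16:00–16:15, 17:30–20:30.
Diego ∩ Emeka ∩ Bob: 10:30–12:00, 16:00–16:15, 17:30–17:45.
Diego ∩ Emeka ∩ Bob ∩ Ulrich: 10:30–12:00.
Diego ∩ Emeka ∩ Bob ∩ Ulrich ∩ Mina: 10:30–12:00.
Diego ∩ Emeka ∩ Bob ∩ Ulrich ∩ Mina ∩ Yusuf: 10:30–10:45, 11:15–12:00.
Common window lengths: 15, 45 min; longest is 45.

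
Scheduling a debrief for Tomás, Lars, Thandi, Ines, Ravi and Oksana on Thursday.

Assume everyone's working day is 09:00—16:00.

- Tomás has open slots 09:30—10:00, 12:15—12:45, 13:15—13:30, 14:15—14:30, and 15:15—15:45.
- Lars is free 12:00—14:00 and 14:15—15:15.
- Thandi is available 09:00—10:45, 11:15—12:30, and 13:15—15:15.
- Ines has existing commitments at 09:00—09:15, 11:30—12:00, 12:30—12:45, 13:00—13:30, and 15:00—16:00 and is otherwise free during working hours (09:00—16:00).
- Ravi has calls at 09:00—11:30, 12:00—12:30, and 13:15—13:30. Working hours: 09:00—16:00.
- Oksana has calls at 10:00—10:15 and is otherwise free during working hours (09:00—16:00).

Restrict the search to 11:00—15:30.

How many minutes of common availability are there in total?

15 minutes

Ines free within 09:00–16:00: 09:15–11:30, 12:00–12:30, 12:45–13:00, 13:30–15:00.
Ravi free within 09:00–16:00: 11:30–12:00, 12:30–13:15, 13:30–16:00.
Oksana free within 09:00–16:00: 09:00–10:00, 10:15–16:00.
Tomás ∩ Lars: 12:15–12:45, 13:15–13:30, 14:15–14:30.
Tomás ∩ Lars ∩ Thandi: 12:15–12:30, 13:15–13:30, 14:15–14:30.
Tomás ∩ Lars ∩ Thandi ∩ Ines: 12:15–12:30, 14:15–14:30.
Tomás ∩ Lars ∩ Thandi ∩ Ines ∩ Ravi: 14:15–14:30.
Tomás ∩ Lars ∩ Thandi ∩ Ines ∩ Ravi ∩ Oksana: 14:15–14:30.
Restricted to 11:00–15:30: 14:15–14:30.
Total common minutes: 15.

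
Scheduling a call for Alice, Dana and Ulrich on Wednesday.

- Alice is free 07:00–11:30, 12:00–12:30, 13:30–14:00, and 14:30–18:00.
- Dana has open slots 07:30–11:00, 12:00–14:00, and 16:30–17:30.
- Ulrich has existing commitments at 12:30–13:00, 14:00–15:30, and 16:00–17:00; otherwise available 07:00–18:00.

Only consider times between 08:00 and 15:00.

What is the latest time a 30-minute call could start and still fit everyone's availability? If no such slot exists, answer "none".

13:30

Ulrich free within 07:00–18:00: 07:00–12:30, 13:00–14:00, 15:30–16:00, 17:00–18:00.
Alice ∩ Dana: 07:30–11:00, 12:00–12:30, 13:30–14:00, 16:30–17:30.
Alice ∩ Dana ∩ Ulrich: 07:30–11:00, 12:00–12:30, 13:30–14:00, 17:00–17:30.
Restricted to 08:00–15:00: 08:00–11:00, 12:00–12:30, 13:30–14:00.
Windows ≥ 30 min: 08:00–11:00, 12:00–12:30, 13:30–14:00.
Latest start in the last window 13:30–14:00 is 14:00 − 30 min = 13:30.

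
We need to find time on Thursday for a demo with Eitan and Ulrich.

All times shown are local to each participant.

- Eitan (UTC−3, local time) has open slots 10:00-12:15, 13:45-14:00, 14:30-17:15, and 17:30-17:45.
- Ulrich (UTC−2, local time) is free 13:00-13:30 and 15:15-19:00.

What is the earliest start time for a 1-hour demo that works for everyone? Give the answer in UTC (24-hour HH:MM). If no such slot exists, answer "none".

Eitan → UTC: 13:00–15:15, 16:45–17:00, 17:30–20:15, 20:30–20:45.
Ulrich → UTC: 15:00–15:30, 17:15–21:00.
Eitan ∩ Ulrich: 15:00–15:15, 17:30–20:15, 20:30–20:45.
Windows ≥ 60 min: 17:30–20:15.
Earliest such window starts at 17:30.

17:30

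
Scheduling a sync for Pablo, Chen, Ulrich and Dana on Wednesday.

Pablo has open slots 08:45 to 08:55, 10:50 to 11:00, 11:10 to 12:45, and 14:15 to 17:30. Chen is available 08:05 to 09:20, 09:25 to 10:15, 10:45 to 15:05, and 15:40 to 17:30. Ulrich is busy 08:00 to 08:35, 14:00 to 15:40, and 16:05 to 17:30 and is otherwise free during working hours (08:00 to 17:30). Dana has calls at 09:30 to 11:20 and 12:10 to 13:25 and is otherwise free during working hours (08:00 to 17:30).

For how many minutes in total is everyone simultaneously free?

Ulrich free within 08:00–17:30: 08:35–14:00, 15:40–16:05.
Dana free within 08:00–17:30: 08:00–09:30, 11:20–12:10, 13:25–17:30.
Pablo ∩ Chen: 08:45–08:55, 10:50–11:00, 11:10–12:45, 14:15–15:05, 15:40–17:30.
Pablo ∩ Chen ∩ Ulrich: 08:45–08:55, 10:50–11:00, 11:10–12:45, 15:40–16:05.
Pablo ∩ Chen ∩ Ulrich ∩ Dana: 08:45–08:55, 11:20–12:10, 15:40–16:05.
Total common minutes: 10 + 50 + 25 = 85.

85 minutes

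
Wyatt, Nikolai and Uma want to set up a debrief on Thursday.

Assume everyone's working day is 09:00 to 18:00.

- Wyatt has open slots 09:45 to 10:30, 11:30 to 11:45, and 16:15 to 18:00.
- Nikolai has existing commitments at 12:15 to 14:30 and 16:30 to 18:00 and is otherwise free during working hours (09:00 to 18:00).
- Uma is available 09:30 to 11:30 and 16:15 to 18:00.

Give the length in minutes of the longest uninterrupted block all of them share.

Nikolai free within 09:00–18:00: 09:00–12:15, 14:30–16:30.
Wyatt ∩ Nikolai: 09:45–10:30, 11:30–11:45, 16:15–16:30.
Wyatt ∩ Nikolai ∩ Uma: 09:45–10:30, 16:15–16:30.
Common window lengths: 45, 15 min; longest is 45.

45 minutes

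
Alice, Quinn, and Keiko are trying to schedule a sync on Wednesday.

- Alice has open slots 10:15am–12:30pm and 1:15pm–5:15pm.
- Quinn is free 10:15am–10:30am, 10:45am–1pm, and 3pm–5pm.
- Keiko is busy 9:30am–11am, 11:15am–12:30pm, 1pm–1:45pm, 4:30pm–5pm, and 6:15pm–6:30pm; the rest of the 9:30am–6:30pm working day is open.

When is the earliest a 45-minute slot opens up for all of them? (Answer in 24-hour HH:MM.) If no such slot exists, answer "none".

15:00

Keiko free within 09:30–18:30: 11:00–11:15, 12:30–13:00, 13:45–16:30, 17:00–18:15.
Alice ∩ Quinn: 10:15–10:30, 10:45–12:30, 15:00–17:00.
Alice ∩ Quinn ∩ Keiko: 11:00–11:15, 15:00–16:30.
Windows ≥ 45 min: 15:00–16:30.
Earliest such window starts at 15:00.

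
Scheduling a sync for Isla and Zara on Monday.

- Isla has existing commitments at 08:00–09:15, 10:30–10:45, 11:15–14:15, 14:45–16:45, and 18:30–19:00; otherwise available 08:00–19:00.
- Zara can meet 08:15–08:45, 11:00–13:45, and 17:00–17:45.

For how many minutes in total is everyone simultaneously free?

Isla free within 08:00–19:00: 09:15–10:30, 10:45–11:15, 14:15–14:45, 16:45–18:30.
Isla ∩ Zara: 11:00–11:15, 17:00–17:45.
Total common minutes: 15 + 45 = 60.

60 minutes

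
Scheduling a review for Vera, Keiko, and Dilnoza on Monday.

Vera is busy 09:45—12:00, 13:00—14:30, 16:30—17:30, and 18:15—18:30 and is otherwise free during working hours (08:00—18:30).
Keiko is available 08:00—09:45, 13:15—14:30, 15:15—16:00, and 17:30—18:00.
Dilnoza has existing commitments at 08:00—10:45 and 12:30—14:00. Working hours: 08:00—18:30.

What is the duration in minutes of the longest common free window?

Vera free within 08:00–18:30: 08:00–09:45, 12:00–13:00, 14:30–16:30, 17:30–18:15.
Dilnoza free within 08:00–18:30: 10:45–12:30, 14:00–18:30.
Vera ∩ Keiko: 08:00–09:45, 15:15–16:00, 17:30–18:00.
Vera ∩ Keiko ∩ Dilnoza: 15:15–16:00, 17:30–18:00.
Common window lengths: 45, 30 min; longest is 45.

45 minutes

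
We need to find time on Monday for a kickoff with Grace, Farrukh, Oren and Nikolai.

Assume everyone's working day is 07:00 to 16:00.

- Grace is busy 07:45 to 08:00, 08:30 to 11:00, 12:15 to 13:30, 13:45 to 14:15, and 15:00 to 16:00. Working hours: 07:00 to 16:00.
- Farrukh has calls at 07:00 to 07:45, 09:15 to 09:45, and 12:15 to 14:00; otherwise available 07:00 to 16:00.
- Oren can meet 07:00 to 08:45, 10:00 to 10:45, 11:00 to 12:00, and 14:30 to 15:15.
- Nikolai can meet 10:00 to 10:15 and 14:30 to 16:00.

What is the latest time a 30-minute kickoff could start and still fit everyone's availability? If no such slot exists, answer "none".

Grace free within 07:00–16:00: 07:00–07:45, 08:00–08:30, 11:00–12:15, 13:30–13:45, 14:15–15:00.
Farrukh free within 07:00–16:00: 07:45–09:15, 09:45–12:15, 14:00–16:00.
Grace ∩ Farrukh: 08:00–08:30, 11:00–12:15, 14:15–15:00.
Grace ∩ Farrukh ∩ Oren: 08:00–08:30, 11:00–12:00, 14:30–15:00.
Grace ∩ Farrukh ∩ Oren ∩ Nikolai: 14:30–15:00.
Windows ≥ 30 min: 14:30–15:00.
Latest start in the last window 14:30–15:00 is 15:00 − 30 min = 14:30.

14:30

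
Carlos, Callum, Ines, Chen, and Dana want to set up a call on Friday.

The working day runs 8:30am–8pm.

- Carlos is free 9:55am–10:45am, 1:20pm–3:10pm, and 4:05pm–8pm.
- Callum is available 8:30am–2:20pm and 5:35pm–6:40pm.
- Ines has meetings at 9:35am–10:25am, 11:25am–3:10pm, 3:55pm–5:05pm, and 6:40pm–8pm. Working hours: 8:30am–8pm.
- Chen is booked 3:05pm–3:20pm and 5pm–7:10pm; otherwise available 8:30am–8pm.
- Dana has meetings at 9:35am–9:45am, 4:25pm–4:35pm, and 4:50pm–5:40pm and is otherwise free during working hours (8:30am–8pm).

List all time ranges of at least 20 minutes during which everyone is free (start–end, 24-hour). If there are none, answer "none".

10:25–10:45

Ines free within 08:30–20:00: 08:30–09:35, 10:25–11:25, 15:10–15:55, 17:05–18:40.
Chen free within 08:30–20:00: 08:30–15:05, 15:20–17:00, 19:10–20:00.
Dana free within 08:30–20:00: 08:30–09:35, 09:45–16:25, 16:35–16:50, 17:40–20:00.
Carlos ∩ Callum: 09:55–10:45, 13:20–14:20, 17:35–18:40.
Carlos ∩ Callum ∩ Ines: 10:25–10:45, 17:35–18:40.
Carlos ∩ Callum ∩ Ines ∩ Chen: 10:25–10:45.
Carlos ∩ Callum ∩ Ines ∩ Chen ∩ Dana: 10:25–10:45.
Windows ≥ 20 min: 10:25–10:45.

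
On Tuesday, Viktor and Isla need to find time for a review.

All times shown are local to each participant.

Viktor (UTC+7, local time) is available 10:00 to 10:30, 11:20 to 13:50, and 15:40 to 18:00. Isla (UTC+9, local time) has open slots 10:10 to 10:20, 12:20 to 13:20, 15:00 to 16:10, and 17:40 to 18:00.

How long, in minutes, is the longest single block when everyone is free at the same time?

Viktor → UTC: 03:00–03:30, 04:20–06:50, 08:40–11:00.
Isla → UTC: 01:10–01:20, 03:20–04:20, 06:00–07:10, 08:40–09:00.
Viktor ∩ Isla: 03:20–03:30, 06:00–06:50, 08:40–09:00.
Common window lengths: 10, 50, 20 min; longest is 50.

50 minutes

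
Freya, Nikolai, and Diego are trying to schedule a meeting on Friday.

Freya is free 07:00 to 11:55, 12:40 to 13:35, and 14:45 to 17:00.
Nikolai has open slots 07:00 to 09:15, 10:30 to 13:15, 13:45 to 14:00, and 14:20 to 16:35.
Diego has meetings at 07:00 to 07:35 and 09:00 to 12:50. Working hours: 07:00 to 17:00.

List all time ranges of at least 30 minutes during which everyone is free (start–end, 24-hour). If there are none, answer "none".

07:35–09:00, 14:45–16:35

Diego free within 07:00–17:00: 07:35–09:00, 12:50–17:00.
Freya ∩ Nikolai: 07:00–09:15, 10:30–11:55, 12:40–13:15, 14:45–16:35.
Freya ∩ Nikolai ∩ Diego: 07:35–09:00, 12:50–13:15, 14:45–16:35.
Windows ≥ 30 min: 07:35–09:00, 14:45–16:35.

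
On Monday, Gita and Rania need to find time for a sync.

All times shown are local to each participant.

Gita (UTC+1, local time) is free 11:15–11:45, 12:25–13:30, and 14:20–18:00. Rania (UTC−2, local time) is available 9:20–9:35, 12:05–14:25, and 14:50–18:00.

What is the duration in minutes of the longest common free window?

Gita → UTC: 10:15–10:45, 11:25–12:30, 13:20–17:00.
Rania → UTC: 11:20–11:35, 14:05–16:25, 16:50–20:00.
Gita ∩ Rania: 11:25–11:35, 14:05–16:25, 16:50–17:00.
Common window lengths: 10, 140, 10 min; longest is 140.

140 minutes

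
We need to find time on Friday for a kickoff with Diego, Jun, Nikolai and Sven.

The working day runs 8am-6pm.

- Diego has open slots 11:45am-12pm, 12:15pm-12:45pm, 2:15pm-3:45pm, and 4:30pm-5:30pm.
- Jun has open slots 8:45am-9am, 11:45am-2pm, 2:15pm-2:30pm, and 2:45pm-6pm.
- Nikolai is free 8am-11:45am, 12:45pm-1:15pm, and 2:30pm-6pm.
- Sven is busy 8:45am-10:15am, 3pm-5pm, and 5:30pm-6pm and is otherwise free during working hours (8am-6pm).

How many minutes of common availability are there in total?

Sven free within 08:00–18:00: 08:00–08:45, 10:15–15:00, 17:00–17:30.
Diego ∩ Jun: 11:45–12:00, 12:15–12:45, 14:15–14:30, 14:45–15:45, 16:30–17:30.
Diego ∩ Jun ∩ Nikolai: 14:45–15:45, 16:30–17:30.
Diego ∩ Jun ∩ Nikolai ∩ Sven: 14:45–15:00, 17:00–17:30.
Total common minutes: 15 + 30 = 45.

45 minutes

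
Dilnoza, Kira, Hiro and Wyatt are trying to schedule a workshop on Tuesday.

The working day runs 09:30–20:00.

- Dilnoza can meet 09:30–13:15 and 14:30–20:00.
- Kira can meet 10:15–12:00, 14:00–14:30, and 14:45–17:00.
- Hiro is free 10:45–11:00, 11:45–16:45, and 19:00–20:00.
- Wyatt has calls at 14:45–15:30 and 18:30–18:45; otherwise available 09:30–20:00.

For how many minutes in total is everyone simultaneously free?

105 minutes

Wyatt free within 09:30–20:00: 09:30–14:45, 15:30–18:30, 18:45–20:00.
Dilnoza ∩ Kira: 10:15–12:00, 14:45–17:00.
Dilnoza ∩ Kira ∩ Hiro: 10:45–11:00, 11:45–12:00, 14:45–16:45.
Dilnoza ∩ Kira ∩ Hiro ∩ Wyatt: 10:45–11:00, 11:45–12:00, 15:30–16:45.
Total common minutes: 15 + 15 + 75 = 105.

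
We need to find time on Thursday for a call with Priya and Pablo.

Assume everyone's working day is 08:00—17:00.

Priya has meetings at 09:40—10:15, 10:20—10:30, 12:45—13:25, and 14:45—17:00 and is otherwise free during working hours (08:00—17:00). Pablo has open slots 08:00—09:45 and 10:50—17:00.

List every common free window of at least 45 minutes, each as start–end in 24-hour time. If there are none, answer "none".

Priya free within 08:00–17:00: 08:00–09:40, 10:15–10:20, 10:30–12:45, 13:25–14:45.
Priya ∩ Pablo: 08:00–09:40, 10:50–12:45, 13:25–14:45.
Windows ≥ 45 min: 08:00–09:40, 10:50–12:45, 13:25–14:45.

08:00–09:40, 10:50–12:45, 13:25–14:45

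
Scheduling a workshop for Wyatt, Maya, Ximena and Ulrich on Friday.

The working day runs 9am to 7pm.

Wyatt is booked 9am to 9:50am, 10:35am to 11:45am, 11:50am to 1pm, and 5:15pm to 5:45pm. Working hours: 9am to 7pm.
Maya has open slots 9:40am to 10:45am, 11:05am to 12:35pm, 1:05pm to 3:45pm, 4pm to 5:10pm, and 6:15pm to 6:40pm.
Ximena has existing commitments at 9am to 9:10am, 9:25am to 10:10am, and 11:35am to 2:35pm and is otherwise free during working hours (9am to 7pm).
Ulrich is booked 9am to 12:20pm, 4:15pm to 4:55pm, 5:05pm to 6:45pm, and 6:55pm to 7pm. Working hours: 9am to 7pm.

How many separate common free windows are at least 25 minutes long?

1

Wyatt free within 09:00–19:00: 09:50–10:35, 11:45–11:50, 13:00–17:15, 17:45–19:00.
Ximena free within 09:00–19:00: 09:10–09:25, 10:10–11:35, 14:35–19:00.
Ulrich free within 09:00–19:00: 12:20–16:15, 16:55–17:05, 18:45–18:55.
Wyatt ∩ Maya: 09:50–10:35, 11:45–11:50, 13:05–15:45, 16:00–17:10, 18:15–18:40.
Wyatt ∩ Maya ∩ Ximena: 10:10–10:35, 14:35–15:45, 16:00–17:10, 18:15–18:40.
Wyatt ∩ Maya ∩ Ximena ∩ Ulrich: 14:35–15:45, 16:00–16:15, 16:55–17:05.
Windows ≥ 25 min: 14:35–15:45.
That's 1 window.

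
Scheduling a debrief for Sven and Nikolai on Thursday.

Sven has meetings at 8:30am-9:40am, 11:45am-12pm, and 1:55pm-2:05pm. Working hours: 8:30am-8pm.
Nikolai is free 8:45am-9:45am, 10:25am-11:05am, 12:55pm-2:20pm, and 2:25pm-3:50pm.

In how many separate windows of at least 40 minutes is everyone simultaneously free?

3

Sven free within 08:30–20:00: 09:40–11:45, 12:00–13:55, 14:05–20:00.
Sven ∩ Nikolai: 09:40–09:45, 10:25–11:05, 12:55–13:55, 14:05–14:20, 14:25–15:50.
Windows ≥ 40 min: 10:25–11:05, 12:55–13:55, 14:25–15:50.
That's 3 windows.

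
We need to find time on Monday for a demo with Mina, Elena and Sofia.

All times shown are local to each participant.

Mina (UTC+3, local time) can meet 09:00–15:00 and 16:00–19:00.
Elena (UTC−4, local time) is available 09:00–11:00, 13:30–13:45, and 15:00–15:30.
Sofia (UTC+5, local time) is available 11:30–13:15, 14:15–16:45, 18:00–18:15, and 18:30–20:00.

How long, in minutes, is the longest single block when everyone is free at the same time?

Mina → UTC: 06:00–12:00, 13:00–16:00.
Elena → UTC: 13:00–15:00, 17:30–17:45, 19:00–19:30.
Sofia → UTC: 06:30–08:15, 09:15–11:45, 13:00–13:15, 13:30–15:00.
Mina ∩ Elena: 13:00–15:00.
Mina ∩ Elena ∩ Sofia: 13:00–13:15, 13:30–15:00.
Common window lengths: 15, 90 min; longest is 90.

90 minutes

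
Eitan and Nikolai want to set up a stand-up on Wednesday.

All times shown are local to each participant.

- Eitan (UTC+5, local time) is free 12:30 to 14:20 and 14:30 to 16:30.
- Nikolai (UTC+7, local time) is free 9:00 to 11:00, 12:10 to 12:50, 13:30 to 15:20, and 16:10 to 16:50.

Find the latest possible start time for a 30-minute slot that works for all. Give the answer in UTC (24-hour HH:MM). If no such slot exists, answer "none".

07:50

Eitan → UTC: 07:30–09:20, 09:30–11:30.
Nikolai → UTC: 02:00–04:00, 05:10–05:50, 06:30–08:20, 09:10–09:50.
Eitan ∩ Nikolai: 07:30–08:20, 09:10–09:20, 09:30–09:50.
Windows ≥ 30 min: 07:30–08:20.
Latest start in the last window 07:30–08:20 is 08:20 − 30 min = 07:50.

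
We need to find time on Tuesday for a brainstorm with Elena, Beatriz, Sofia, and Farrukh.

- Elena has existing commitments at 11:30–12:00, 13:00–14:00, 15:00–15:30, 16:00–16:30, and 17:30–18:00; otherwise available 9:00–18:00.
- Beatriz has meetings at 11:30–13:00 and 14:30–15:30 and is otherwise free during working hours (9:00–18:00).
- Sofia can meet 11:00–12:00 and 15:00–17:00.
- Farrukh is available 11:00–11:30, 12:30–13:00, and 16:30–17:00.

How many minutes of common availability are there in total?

Elena free within 09:00–18:00: 09:00–11:30, 12:00–13:00, 14:00–15:00, 15:30–16:00, 16:30–17:30.
Beatriz free within 09:00–18:00: 09:00–11:30, 13:00–14:30, 15:30–18:00.
Elena ∩ Beatriz: 09:00–11:30, 14:00–14:30, 15:30–16:00, 16:30–17:30.
Elena ∩ Beatriz ∩ Sofia: 11:00–11:30, 15:30–16:00, 16:30–17:00.
Elena ∩ Beatriz ∩ Sofia ∩ Farrukh: 11:00–11:30, 16:30–17:00.
Total common minutes: 30 + 30 = 60.

60 minutes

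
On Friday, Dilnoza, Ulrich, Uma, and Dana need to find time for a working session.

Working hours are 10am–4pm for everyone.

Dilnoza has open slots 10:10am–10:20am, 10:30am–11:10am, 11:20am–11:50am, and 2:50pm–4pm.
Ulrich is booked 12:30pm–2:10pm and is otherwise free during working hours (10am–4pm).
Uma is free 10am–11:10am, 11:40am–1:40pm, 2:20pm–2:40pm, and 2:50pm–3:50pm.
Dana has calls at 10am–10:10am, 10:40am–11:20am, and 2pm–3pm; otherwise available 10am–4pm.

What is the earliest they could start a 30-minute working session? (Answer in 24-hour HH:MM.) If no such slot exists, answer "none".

Ulrich free within 10:00–16:00: 10:00–12:30, 14:10–16:00.
Dana free within 10:00–16:00: 10:10–10:40, 11:20–14:00, 15:00–16:00.
Dilnoza ∩ Ulrich: 10:10–10:20, 10:30–11:10, 11:20–11:50, 14:50–16:00.
Dilnoza ∩ Ulrich ∩ Uma: 10:10–10:20, 10:30–11:10, 11:40–11:50, 14:50–15:50.
Dilnoza ∩ Ulrich ∩ Uma ∩ Dana: 10:10–10:20, 10:30–10:40, 11:40–11:50, 15:00–15:50.
Windows ≥ 30 min: 15:00–15:50.
Earliest such window starts at 15:00.

15:00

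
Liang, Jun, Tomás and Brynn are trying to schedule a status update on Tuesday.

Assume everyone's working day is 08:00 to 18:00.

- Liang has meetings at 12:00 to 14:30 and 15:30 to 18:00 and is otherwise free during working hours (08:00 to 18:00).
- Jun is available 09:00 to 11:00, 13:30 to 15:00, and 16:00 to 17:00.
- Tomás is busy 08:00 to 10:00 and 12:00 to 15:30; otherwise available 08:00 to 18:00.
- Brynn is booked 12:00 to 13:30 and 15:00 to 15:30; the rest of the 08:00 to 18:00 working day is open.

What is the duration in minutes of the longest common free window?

60 minutes

Liang free within 08:00–18:00: 08:00–12:00, 14:30–15:30.
Tomás free within 08:00–18:00: 10:00–12:00, 15:30–18:00.
Brynn free within 08:00–18:00: 08:00–12:00, 13:30–15:00, 15:30–18:00.
Liang ∩ Jun: 09:00–11:00, 14:30–15:00.
Liang ∩ Jun ∩ Tomás: 10:00–11:00.
Liang ∩ Jun ∩ Tomás ∩ Brynn: 10:00–11:00.
Single common window of 60 minutes.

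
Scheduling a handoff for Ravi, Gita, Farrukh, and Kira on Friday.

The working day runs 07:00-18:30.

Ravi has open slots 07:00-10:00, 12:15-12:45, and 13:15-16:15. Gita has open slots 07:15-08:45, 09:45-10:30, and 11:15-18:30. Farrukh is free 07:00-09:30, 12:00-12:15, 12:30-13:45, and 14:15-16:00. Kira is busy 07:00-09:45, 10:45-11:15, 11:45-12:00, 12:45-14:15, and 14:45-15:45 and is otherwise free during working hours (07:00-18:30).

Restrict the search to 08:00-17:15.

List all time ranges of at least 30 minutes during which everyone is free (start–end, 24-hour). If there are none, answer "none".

Kira free within 07:00–18:30: 09:45–10:45, 11:15–11:45, 12:00–12:45, 14:15–14:45, 15:45–18:30.
Ravi ∩ Gita: 07:15–08:45, 09:45–10:00, 12:15–12:45, 13:15–16:15.
Ravi ∩ Gita ∩ Farrukh: 07:15–08:45, 12:30–12:45, 13:15–13:45, 14:15–16:00.
Ravi ∩ Gita ∩ Farrukh ∩ Kira: 12:30–12:45, 14:15–14:45, 15:45–16:00.
Restricted to 08:00–17:15: 12:30–12:45, 14:15–14:45, 15:45–16:00.
Windows ≥ 30 min: 14:15–14:45.

14:15–14:45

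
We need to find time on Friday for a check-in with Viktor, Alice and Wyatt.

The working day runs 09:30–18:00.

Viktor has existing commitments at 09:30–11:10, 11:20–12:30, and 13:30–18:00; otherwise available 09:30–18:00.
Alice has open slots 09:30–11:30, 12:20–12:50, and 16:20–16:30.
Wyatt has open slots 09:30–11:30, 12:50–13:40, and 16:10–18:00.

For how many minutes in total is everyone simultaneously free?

10 minutes

Viktor free within 09:30–18:00: 11:10–11:20, 12:30–13:30.
Viktor ∩ Alice: 11:10–11:20, 12:30–12:50.
Viktor ∩ Alice ∩ Wyatt: 11:10–11:20.
Total common minutes: 10.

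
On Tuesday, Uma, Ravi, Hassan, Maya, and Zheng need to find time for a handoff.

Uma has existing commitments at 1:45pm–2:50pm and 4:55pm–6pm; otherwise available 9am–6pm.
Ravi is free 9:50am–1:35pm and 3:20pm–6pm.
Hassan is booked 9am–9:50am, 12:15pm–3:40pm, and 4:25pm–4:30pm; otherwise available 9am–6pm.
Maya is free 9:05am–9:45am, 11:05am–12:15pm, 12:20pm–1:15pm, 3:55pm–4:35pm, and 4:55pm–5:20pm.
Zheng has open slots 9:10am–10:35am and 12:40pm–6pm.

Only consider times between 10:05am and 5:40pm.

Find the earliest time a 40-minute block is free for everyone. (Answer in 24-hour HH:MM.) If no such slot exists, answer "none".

none

Uma free within 09:00–18:00: 09:00–13:45, 14:50–16:55.
Hassan free within 09:00–18:00: 09:50–12:15, 15:40–16:25, 16:30–18:00.
Uma ∩ Ravi: 09:50–13:35, 15:20–16:55.
Uma ∩ Ravi ∩ Hassan: 09:50–12:15, 15:40–16:25, 16:30–16:55.
Uma ∩ Ravi ∩ Hassan ∩ Maya: 11:05–12:15, 15:55–16:25, 16:30–16:35.
Uma ∩ Ravi ∩ Hassan ∩ Maya ∩ Zheng: 15:55–16:25, 16:30–16:35.
Restricted to 10:05–17:40: 15:55–16:25, 16:30–16:35.
Windows ≥ 40 min: (none).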